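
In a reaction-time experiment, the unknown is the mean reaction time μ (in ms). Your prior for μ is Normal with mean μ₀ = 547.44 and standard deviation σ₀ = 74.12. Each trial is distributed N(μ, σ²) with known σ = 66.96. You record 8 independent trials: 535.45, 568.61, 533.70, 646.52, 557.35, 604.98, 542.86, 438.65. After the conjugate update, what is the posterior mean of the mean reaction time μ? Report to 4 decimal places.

552.9526

For Normal data with known variance σ², a Normal(μ₀, σ₀²) prior on μ is conjugate. Posterior precision = 1/σ₀² + n/σ²; posterior mean is the precision-weighted average of μ₀ and x̄.
Σxᵢ = 535.45 + 568.61 + 533.70 + 646.52 + 557.35 + 604.98 + 542.86 + 438.65 = 4428.12, so n·x̄ = 4428.12.
σ₀² = 74.12² = 5493.7744, σ² = 66.96² = 4483.6416; σ² + n·σ₀² = 4483.6416 + 8·5493.7744 = 48433.8368.
Posterior mean = (μ₀/σ₀² + n·x̄/σ²)/(1/σ₀² + n/σ²) = (σ²·μ₀ + σ₀²·n·x̄)/(σ² + n·σ₀²) = (4483.6416·547.44 + 5493.7744·4428.12)/48433.8368 = 26781617.053632/48433.8368 = 552.9526.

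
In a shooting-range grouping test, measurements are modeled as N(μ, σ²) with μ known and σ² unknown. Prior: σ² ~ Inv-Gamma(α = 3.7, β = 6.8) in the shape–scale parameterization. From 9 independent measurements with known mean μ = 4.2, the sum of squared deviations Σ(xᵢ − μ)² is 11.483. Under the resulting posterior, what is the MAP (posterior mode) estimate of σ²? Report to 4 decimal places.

With known mean μ and an Inverse-Gamma(α, β) prior on σ², the Normal likelihood is conjugate: posterior is Inv-Gamma(α + n/2, β + Σ(xᵢ−μ)²/2).
Posterior: Inv-Gamma(3.7 + 9/2, 6.8 + 11.483/2) = Inv-Gamma(8.20, 12.5415).
Mode = β/(α+1) = 12.5415/9.20 = 1.3632.

1.3632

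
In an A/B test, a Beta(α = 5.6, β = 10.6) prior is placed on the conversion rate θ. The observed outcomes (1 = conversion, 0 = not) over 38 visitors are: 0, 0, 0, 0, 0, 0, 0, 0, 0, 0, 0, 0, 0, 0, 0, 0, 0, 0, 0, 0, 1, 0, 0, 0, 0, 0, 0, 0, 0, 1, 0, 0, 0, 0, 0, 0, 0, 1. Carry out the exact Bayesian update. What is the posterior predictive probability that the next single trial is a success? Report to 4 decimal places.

The Beta prior is conjugate to a Binomial/Bernoulli likelihood; the update adds successes to α and failures to β.
Posterior: Beta(α+k, β+n−k) = Beta(5.6+3, 10.6+35) = Beta(8.6, 45.6).
For a single future Bernoulli trial, P(success | data) = α/(α+β) = 0.1587.

0.1587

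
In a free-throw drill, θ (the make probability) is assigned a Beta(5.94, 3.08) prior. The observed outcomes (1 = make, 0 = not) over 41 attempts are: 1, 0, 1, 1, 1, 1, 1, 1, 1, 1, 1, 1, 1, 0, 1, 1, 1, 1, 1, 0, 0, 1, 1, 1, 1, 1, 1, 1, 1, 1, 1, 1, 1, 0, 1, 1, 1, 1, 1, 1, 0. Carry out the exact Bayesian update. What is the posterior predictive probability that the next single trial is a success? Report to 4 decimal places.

0.8185

The Beta prior is conjugate to a Binomial/Bernoulli likelihood; the update adds successes to α and failures to β.
Posterior: Beta(α+k, β+n−k) = Beta(5.94+35, 3.08+6) = Beta(40.94, 9.08).
For a single future Bernoulli trial, P(success | data) = α/(α+β) = 0.8185.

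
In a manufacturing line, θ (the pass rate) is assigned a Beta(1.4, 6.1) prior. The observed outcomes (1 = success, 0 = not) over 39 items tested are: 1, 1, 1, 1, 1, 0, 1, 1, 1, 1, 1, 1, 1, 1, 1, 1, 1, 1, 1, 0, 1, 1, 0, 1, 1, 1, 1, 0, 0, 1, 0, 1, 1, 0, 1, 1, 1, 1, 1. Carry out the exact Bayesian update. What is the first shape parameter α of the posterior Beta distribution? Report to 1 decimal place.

33.4

The Beta prior is conjugate to a Binomial/Bernoulli likelihood; the update adds successes to α and failures to β.
Posterior: Beta(α+k, β+n−k) = Beta(1.4+32, 6.1+7) = Beta(33.4, 13.1).
Posterior α = 33.4.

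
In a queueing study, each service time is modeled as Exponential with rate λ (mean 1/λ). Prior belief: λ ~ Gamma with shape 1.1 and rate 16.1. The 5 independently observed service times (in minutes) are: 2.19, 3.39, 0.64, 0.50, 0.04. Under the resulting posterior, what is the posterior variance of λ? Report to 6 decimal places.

With a Gamma(shape α, rate β) prior on the exponential rate λ, the posterior after n observations with total T = Σxᵢ is Gamma(α+n, β+T).
Sum of observations T = 6.76 minutes; n = 5.
Posterior: Gamma(1.1+5, 16.1+6.76) = Gamma(6.1, 22.86).
Var = α/β² = 0.011673.

0.011673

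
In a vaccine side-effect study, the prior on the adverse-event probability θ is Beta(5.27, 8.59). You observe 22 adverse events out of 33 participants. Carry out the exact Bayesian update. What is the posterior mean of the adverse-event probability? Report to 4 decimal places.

0.5819

The Beta prior is conjugate to a Binomial/Bernoulli likelihood; the update adds successes to α and failures to β.
Posterior: Beta(α+k, β+n−k) = Beta(5.27+22, 8.59+11) = Beta(27.27, 19.59).
Posterior mean = α/(α+β) = 27.27/46.86 = 0.5819.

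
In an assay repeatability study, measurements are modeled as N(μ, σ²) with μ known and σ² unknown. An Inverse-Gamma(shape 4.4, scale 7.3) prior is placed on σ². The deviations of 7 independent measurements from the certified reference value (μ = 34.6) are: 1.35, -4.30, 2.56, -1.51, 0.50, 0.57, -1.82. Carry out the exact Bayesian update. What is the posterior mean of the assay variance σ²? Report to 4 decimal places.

3.4517

With known mean μ and an Inverse-Gamma(α, β) prior on σ², the Normal likelihood is conjugate: posterior is Inv-Gamma(α + n/2, β + Σ(xᵢ−μ)²/2).
Σ(xᵢ−μ)² = (1.35)² + (-4.30)² + (2.56)² + (-1.51)² + (0.50)² + (0.57)² + (-1.82)² = 33.0335.
Posterior: Inv-Gamma(4.4 + 7/2, 7.3 + 33.0335/2) = Inv-Gamma(7.90, 23.81675).
E[σ²|data] = β/(α−1) = 23.81675/6.90 = 3.4517.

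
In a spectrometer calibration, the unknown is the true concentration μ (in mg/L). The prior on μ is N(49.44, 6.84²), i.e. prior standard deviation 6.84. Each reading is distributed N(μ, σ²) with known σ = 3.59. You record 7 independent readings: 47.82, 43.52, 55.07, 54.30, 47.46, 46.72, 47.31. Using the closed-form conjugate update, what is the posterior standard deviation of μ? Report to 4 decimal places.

For Normal data with known variance σ², a Normal(μ₀, σ₀²) prior on μ is conjugate. Posterior precision = 1/σ₀² + n/σ²; posterior mean is the precision-weighted average of μ₀ and x̄.
σ₀² = 6.84² = 46.7856, σ² = 3.59² = 12.8881; σ² + n·σ₀² = 12.8881 + 7·46.7856 = 340.3873.
Posterior precision = 1/σ₀² + n/σ² = 1/46.7856 + 7/12.8881 = (σ² + n·σ₀²)/(σ₀²σ²) = 340.3873/(46.7856·12.8881); posterior variance σₙ² = σ₀²σ²/(σ² + n·σ₀²) = 46.7856·12.8881/340.3873 = 1.771445.
Posterior SD = √σₙ² = √(46.7856·12.8881/340.3873) = 1.3310.

1.3310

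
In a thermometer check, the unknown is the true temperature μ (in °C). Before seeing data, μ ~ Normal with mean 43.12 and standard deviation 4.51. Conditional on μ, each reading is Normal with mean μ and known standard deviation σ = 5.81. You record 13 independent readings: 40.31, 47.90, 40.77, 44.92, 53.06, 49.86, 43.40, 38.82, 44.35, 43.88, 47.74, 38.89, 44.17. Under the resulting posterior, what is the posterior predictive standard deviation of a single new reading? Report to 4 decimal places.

6.0049

For Normal data with known variance σ², a Normal(μ₀, σ₀²) prior on μ is conjugate. Posterior precision = 1/σ₀² + n/σ²; posterior mean is the precision-weighted average of μ₀ and x̄.
σ₀² = 4.51² = 20.3401, σ² = 5.81² = 33.7561; σ² + n·σ₀² = 33.7561 + 13·20.3401 = 298.1774.
Posterior precision = 1/σ₀² + n/σ² = 1/20.3401 + 13/33.7561 = (σ² + n·σ₀²)/(σ₀²σ²) = 298.1774/(20.3401·33.7561); posterior variance σₙ² = σ₀²σ²/(σ² + n·σ₀²) = 20.3401·33.7561/298.1774 = 2.302664.
Predictive variance for one new observation = σₙ² + σ² = 20.3401·33.7561/298.1774 + 33.7561 = σ²·(σ₀² + 298.1774)/298.1774 = 33.7561·318.5175/298.1774 = 36.058764; SD = √(33.7561·318.5175/298.1774) = 6.0049.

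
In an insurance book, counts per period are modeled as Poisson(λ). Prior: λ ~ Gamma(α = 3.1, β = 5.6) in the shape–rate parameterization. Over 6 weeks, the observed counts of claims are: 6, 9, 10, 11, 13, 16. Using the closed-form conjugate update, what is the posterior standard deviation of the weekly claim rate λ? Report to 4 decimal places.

With a Gamma(shape α, rate β) prior, the Poisson likelihood is conjugate: the posterior is Gamma(α + ΣXᵢ, β + n).
Sum of counts S = 65 over n = 6 weeks.
Posterior: Gamma(α+S, β+n) = Gamma(3.1+65, 5.6+6) = Gamma(68.1, 11.6).
SD = √α/β = √68.1/11.6 = 0.7114.

0.7114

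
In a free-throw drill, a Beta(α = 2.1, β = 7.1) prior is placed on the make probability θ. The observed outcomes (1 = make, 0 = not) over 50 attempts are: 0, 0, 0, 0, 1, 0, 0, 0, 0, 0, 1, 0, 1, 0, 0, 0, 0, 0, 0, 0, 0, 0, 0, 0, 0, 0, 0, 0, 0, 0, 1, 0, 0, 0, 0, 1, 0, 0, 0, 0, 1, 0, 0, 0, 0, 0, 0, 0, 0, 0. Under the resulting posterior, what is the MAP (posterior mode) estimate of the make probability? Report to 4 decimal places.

0.1241

The Beta prior is conjugate to a Binomial/Bernoulli likelihood; the update adds successes to α and failures to β.
Posterior: Beta(α+k, β+n−k) = Beta(2.1+6, 7.1+44) = Beta(8.1, 51.1).
Mode of Beta(a,b) for a,b>1 is (a−1)/(a+b−2) = 7.1/57.2 = 0.1241.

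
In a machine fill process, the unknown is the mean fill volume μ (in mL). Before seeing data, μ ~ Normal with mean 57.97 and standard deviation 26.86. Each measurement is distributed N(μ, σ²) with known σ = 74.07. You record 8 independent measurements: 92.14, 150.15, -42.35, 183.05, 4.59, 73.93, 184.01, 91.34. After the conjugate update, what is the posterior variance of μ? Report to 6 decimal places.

351.587846

For Normal data with known variance σ², a Normal(μ₀, σ₀²) prior on μ is conjugate. Posterior precision = 1/σ₀² + n/σ²; posterior mean is the precision-weighted average of μ₀ and x̄.
σ₀² = 26.86² = 721.4596, σ² = 74.07² = 5486.3649; σ² + n·σ₀² = 5486.3649 + 8·721.4596 = 11258.0417.
Posterior precision = 1/σ₀² + n/σ² = 1/721.4596 + 8/5486.3649 = (σ² + n·σ₀²)/(σ₀²σ²) = 11258.0417/(721.4596·5486.3649); posterior variance σₙ² = σ₀²σ²/(σ² + n·σ₀²) = 721.4596·5486.3649/11258.0417 = 351.587846.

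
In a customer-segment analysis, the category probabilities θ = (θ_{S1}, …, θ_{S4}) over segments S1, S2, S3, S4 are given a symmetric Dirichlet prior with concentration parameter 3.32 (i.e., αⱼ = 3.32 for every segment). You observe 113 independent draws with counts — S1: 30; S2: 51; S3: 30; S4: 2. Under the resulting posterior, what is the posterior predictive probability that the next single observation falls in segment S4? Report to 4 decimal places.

The Dirichlet prior is conjugate to the Multinomial likelihood: each posterior αⱼ = prior αⱼ + observed count nⱼ.
Posterior concentration: (33.32, 54.32, 33.32, 5.32), total = 126.28.
P(next = S4 | data) = α_{S4}/Σα = 0.0421.

0.0421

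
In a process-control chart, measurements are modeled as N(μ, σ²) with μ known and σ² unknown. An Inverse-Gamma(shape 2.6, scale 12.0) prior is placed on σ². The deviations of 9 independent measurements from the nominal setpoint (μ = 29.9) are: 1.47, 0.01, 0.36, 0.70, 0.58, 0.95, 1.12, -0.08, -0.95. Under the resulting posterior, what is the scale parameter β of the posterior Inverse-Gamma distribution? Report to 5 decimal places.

With known mean μ and an Inverse-Gamma(α, β) prior on σ², the Normal likelihood is conjugate: posterior is Inv-Gamma(α + n/2, β + Σ(xᵢ−μ)²/2).
Σ(xᵢ−μ)² = (1.47)² + (0.01)² + (0.36)² + (0.70)² + (0.58)² + (0.95)² + (1.12)² + (-0.08)² + (-0.95)² = 6.1828.
Posterior: Inv-Gamma(2.6 + 9/2, 12.0 + 6.1828/2) = Inv-Gamma(7.10, 15.09140).
Posterior β = 15.09140.

15.09140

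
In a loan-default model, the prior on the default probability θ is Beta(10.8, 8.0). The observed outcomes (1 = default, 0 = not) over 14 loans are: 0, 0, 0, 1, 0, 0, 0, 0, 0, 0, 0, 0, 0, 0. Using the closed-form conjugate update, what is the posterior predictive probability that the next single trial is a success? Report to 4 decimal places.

0.3598

The Beta prior is conjugate to a Binomial/Bernoulli likelihood; the update adds successes to α and failures to β.
Posterior: Beta(α+k, β+n−k) = Beta(10.8+1, 8.0+13) = Beta(11.8, 21.0).
For a single future Bernoulli trial, P(success | data) = α/(α+β) = 0.3598.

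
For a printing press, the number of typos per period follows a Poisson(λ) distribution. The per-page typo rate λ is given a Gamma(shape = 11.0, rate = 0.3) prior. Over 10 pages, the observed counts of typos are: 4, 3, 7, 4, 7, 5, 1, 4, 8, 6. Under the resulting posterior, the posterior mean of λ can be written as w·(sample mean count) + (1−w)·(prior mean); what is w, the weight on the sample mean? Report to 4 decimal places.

With a Gamma(shape α, rate β) prior, the Poisson likelihood is conjugate: the posterior is Gamma(α + ΣXᵢ, β + n).
Posterior mean = (α₀+S)/(β₀+n) = [n/(β₀+n)]·(S/n) + [β₀/(β₀+n)]·(α₀/β₀), so only n and β₀ enter the weight.
Weight on data w = n/(β₀+n) = 10/(0.3+10) = 10/10.3 = 0.9709.

0.9709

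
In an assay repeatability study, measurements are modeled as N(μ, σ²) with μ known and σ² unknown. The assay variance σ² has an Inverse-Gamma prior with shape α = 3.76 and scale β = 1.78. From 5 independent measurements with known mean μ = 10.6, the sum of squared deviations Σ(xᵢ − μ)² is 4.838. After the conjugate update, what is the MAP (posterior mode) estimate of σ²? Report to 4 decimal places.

0.5784

With known mean μ and an Inverse-Gamma(α, β) prior on σ², the Normal likelihood is conjugate: posterior is Inv-Gamma(α + n/2, β + Σ(xᵢ−μ)²/2).
Posterior: Inv-Gamma(3.76 + 5/2, 1.78 + 4.838/2) = Inv-Gamma(6.26, 4.1990).
Mode = β/(α+1) = 4.1990/7.26 = 0.5784.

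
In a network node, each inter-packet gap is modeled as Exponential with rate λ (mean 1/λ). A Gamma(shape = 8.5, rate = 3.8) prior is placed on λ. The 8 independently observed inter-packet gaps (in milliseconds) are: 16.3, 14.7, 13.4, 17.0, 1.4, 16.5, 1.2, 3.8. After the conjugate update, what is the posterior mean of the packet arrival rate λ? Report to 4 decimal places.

0.1873

With a Gamma(shape α, rate β) prior on the exponential rate λ, the posterior after n observations with total T = Σxᵢ is Gamma(α+n, β+T).
Sum of observations T = 84.3 milliseconds; n = 8.
Posterior: Gamma(8.5+8, 3.8+84.3) = Gamma(16.5, 88.1).
Posterior mean of λ = α/β = 16.5/88.1 = 0.1873.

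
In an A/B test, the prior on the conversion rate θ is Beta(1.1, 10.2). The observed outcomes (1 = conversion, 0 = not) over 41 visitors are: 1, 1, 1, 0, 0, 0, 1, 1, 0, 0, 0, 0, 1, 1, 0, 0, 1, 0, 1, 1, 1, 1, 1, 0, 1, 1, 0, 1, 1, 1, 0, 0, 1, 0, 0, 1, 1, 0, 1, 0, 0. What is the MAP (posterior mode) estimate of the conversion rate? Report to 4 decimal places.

The Beta prior is conjugate to a Binomial/Bernoulli likelihood; the update adds successes to α and failures to β.
Posterior: Beta(α+k, β+n−k) = Beta(1.1+22, 10.2+19) = Beta(23.1, 29.2).
Mode of Beta(a,b) for a,b>1 is (a−1)/(a+b−2) = 22.1/50.3 = 0.4394.

0.4394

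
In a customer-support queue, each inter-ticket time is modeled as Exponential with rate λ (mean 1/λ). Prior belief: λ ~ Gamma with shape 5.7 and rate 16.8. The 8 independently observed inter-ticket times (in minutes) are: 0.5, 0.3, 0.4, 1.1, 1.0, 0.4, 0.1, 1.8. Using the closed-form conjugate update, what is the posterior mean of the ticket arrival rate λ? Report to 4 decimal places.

0.6116

With a Gamma(shape α, rate β) prior on the exponential rate λ, the posterior after n observations with total T = Σxᵢ is Gamma(α+n, β+T).
Sum of observations T = 5.6 minutes; n = 8.
Posterior: Gamma(5.7+8, 16.8+5.6) = Gamma(13.7, 22.4).
Posterior mean of λ = α/β = 13.7/22.4 = 0.6116.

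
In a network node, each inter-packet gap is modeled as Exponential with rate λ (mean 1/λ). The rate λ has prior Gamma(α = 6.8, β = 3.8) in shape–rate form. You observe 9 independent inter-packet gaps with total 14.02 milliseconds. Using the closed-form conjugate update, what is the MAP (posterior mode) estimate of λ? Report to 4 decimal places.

With a Gamma(shape α, rate β) prior on the exponential rate λ, the posterior after n observations with total T = Σxᵢ is Gamma(α+n, β+T).
Posterior: Gamma(6.8+9, 3.8+14.02) = Gamma(15.8, 17.82).
Mode = (α−1)/β = 0.8305.

0.8305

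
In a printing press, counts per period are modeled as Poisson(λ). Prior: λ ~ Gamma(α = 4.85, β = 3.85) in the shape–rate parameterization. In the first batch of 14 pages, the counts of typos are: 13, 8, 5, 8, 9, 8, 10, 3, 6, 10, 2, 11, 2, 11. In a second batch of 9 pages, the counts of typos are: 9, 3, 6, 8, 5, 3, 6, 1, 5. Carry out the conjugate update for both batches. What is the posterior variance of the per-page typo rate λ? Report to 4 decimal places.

0.2176

With a Gamma(shape α, rate β) prior, the Poisson likelihood is conjugate: the posterior is Gamma(α + ΣXᵢ, β + n).
Batch 1: sum of counts S = 106 over n = 14 pages.
After batch 1: Gamma(α+S, β+n) = Gamma(4.85+106, 3.85+14) = Gamma(110.85, 17.85).
Batch 2: sum of counts S = 46 over n = 9 pages.
After batch 2: Gamma(α+S, β+n) = Gamma(110.85+46, 17.85+9) = Gamma(156.85, 26.85).
Var = α/β² = 156.85/26.85² = 0.2176.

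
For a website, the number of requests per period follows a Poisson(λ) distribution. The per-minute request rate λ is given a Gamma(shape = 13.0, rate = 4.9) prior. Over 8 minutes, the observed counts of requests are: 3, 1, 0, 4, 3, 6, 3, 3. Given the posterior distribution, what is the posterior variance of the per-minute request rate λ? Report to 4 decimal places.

0.2163

With a Gamma(shape α, rate β) prior, the Poisson likelihood is conjugate: the posterior is Gamma(α + ΣXᵢ, β + n).
Sum of counts S = 23 over n = 8 minutes.
Posterior: Gamma(α+S, β+n) = Gamma(13.0+23, 4.9+8) = Gamma(36.0, 12.9).
Var = α/β² = 36.0/12.9² = 0.2163.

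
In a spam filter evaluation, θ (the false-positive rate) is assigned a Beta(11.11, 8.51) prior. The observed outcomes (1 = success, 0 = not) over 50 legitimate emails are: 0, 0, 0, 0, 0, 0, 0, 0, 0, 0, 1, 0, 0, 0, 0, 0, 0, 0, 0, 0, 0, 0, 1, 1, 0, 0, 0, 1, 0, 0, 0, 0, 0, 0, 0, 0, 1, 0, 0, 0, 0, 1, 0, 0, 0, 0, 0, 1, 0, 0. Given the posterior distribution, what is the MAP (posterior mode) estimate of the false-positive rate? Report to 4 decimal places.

The Beta prior is conjugate to a Binomial/Bernoulli likelihood; the update adds successes to α and failures to β.
Posterior: Beta(α+k, β+n−k) = Beta(11.11+7, 8.51+43) = Beta(18.11, 51.51).
Mode of Beta(a,b) for a,b>1 is (a−1)/(a+b−2) = 17.11/67.62 = 0.2530.

0.2530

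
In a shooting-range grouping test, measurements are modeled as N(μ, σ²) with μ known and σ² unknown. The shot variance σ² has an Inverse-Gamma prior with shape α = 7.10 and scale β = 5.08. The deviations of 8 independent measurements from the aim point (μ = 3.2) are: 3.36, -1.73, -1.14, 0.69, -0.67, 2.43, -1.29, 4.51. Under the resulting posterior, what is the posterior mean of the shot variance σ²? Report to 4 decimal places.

With known mean μ and an Inverse-Gamma(α, β) prior on σ², the Normal likelihood is conjugate: posterior is Inv-Gamma(α + n/2, β + Σ(xᵢ−μ)²/2).
Σ(xᵢ−μ)² = (3.36)² + (-1.73)² + (-1.14)² + (0.69)² + (-0.67)² + (2.43)² + (-1.29)² + (4.51)² = 44.4162.
Posterior: Inv-Gamma(7.10 + 8/2, 5.08 + 44.4162/2) = Inv-Gamma(11.10, 27.28810).
E[σ²|data] = β/(α−1) = 27.28810/10.10 = 2.7018.

2.7018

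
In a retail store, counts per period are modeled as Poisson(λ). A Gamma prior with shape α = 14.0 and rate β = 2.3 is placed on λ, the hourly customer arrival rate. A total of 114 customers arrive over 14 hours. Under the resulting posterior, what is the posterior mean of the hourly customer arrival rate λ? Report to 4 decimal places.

7.8528

With a Gamma(shape α, rate β) prior, the Poisson likelihood is conjugate: the posterior is Gamma(α + ΣXᵢ, β + n).
Posterior: Gamma(α+S, β+n) = Gamma(14.0+114, 2.3+14) = Gamma(128.0, 16.3).
Posterior mean = α/β = 128.0/16.3 = 7.8528.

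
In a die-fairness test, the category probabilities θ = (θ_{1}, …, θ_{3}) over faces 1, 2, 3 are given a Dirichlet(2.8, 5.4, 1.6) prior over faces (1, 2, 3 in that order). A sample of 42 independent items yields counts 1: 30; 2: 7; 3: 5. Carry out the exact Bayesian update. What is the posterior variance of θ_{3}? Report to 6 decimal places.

The Dirichlet prior is conjugate to the Multinomial likelihood: each posterior αⱼ = prior αⱼ + observed count nⱼ.
Posterior concentration: (32.8, 12.4, 6.6), total = 51.8.
Var[θ_j] = α_j(Σα−α_j)/((Σα)²(Σα+1)) = 6.6·45.2/(51.8²·52.8) = 0.002106.

0.002106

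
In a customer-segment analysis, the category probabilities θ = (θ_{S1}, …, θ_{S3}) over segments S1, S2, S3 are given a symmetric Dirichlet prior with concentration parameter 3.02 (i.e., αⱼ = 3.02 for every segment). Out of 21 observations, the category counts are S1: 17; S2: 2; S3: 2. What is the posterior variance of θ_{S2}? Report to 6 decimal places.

The Dirichlet prior is conjugate to the Multinomial likelihood: each posterior αⱼ = prior αⱼ + observed count nⱼ.
Posterior concentration: (20.02, 5.02, 5.02), total = 30.06.
Var[θ_j] = α_j(Σα−α_j)/((Σα)²(Σα+1)) = 5.02·25.04/(30.06²·31.06) = 0.004479.

0.004479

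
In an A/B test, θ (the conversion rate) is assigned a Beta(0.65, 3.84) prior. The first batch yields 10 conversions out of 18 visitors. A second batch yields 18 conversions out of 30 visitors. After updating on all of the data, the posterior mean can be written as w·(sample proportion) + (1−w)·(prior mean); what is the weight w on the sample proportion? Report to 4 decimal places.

The Beta prior is conjugate to a Binomial/Bernoulli likelihood; the update adds successes to α and failures to β.
Total number of visitors: n = 18 + 30 = 48.
Posterior mean = (α₀+k)/(α₀+β₀+n) = [n/(α₀+β₀+n)]·(k/n) + [(α₀+β₀)/(α₀+β₀+n)]·α₀/(α₀+β₀), so only n and the prior enter the weight.
The weight on the data is w = n/(α₀+β₀+n) = 48/(0.65+3.84+48) = 48/52.49 = 0.9145.

0.9145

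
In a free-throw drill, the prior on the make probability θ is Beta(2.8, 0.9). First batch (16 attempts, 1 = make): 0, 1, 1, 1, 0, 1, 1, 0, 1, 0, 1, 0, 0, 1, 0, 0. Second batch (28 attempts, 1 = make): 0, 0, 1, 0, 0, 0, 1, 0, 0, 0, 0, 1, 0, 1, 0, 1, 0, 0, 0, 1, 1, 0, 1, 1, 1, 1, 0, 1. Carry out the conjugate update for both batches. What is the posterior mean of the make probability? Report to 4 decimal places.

The Beta prior is conjugate to a Binomial/Bernoulli likelihood; the update adds successes to α and failures to β.
After batch 1: Beta(2.8+8, 0.9+8) = Beta(10.8, 8.9).
After batch 2: Beta(10.8+12, 8.9+16) = Beta(22.8, 24.9).
Posterior mean = α/(α+β) = 22.8/47.7 = 0.4780.

0.4780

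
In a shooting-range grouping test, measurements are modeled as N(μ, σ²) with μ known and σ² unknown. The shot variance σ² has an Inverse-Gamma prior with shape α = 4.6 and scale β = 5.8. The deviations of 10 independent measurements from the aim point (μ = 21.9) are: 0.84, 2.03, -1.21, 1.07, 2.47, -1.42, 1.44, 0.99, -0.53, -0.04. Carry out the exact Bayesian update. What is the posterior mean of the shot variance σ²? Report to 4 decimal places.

1.7726

With known mean μ and an Inverse-Gamma(α, β) prior on σ², the Normal likelihood is conjugate: posterior is Inv-Gamma(α + n/2, β + Σ(xᵢ−μ)²/2).
Σ(xᵢ−μ)² = (0.84)² + (2.03)² + (-1.21)² + (1.07)² + (2.47)² + (-1.42)² + (1.44)² + (0.99)² + (-0.53)² + (-0.04)² = 18.8890.
Posterior: Inv-Gamma(4.6 + 10/2, 5.8 + 18.8890/2) = Inv-Gamma(9.60, 15.24450).
E[σ²|data] = β/(α−1) = 15.24450/8.60 = 1.7726.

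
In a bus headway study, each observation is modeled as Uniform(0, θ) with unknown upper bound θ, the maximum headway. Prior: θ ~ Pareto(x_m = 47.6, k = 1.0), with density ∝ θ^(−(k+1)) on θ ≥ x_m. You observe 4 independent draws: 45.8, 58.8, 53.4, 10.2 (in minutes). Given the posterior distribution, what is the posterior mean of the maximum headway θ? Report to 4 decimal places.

73.5000

A Pareto(scale x_m, shape k) prior on the upper bound θ of Uniform(0, θ) is conjugate: posterior is Pareto(max(x_m, max xᵢ), k + n).
Sample maximum = 58.8; prior scale x_m = 47.6 → posterior scale = max = 58.8.
Posterior shape = 1.0 + 4 = 5.0.
E[θ|data] = k·x_m/(k−1) = 5.0·58.8/4.0 = 73.5000.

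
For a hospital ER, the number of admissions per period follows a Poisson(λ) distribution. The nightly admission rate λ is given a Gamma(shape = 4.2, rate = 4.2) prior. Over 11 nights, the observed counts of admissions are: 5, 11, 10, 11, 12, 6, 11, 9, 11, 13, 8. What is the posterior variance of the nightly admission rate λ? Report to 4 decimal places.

0.4813

With a Gamma(shape α, rate β) prior, the Poisson likelihood is conjugate: the posterior is Gamma(α + ΣXᵢ, β + n).
Sum of counts S = 107 over n = 11 nights.
Posterior: Gamma(α+S, β+n) = Gamma(4.2+107, 4.2+11) = Gamma(111.2, 15.2).
Var = α/β² = 111.2/15.2² = 0.4813.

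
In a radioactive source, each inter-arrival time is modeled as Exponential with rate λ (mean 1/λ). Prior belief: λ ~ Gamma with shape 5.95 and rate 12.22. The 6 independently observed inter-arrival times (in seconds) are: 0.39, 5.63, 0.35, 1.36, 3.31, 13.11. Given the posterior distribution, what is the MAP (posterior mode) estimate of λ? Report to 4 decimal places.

With a Gamma(shape α, rate β) prior on the exponential rate λ, the posterior after n observations with total T = Σxᵢ is Gamma(α+n, β+T).
Sum of observations T = 24.15 seconds; n = 6.
Posterior: Gamma(5.95+6, 12.22+24.15) = Gamma(11.95, 36.37).
Mode = (α−1)/β = 0.3011.

0.3011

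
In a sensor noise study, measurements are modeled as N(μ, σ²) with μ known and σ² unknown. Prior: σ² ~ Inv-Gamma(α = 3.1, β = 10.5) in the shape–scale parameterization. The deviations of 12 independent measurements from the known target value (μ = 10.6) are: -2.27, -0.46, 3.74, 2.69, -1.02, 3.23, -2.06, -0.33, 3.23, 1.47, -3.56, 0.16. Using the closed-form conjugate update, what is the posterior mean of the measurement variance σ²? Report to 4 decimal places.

5.4757

With known mean μ and an Inverse-Gamma(α, β) prior on σ², the Normal likelihood is conjugate: posterior is Inv-Gamma(α + n/2, β + Σ(xᵢ−μ)²/2).
Σ(xᵢ−μ)² = (-2.27)² + (-0.46)² + (3.74)² + (2.69)² + (-1.02)² + (3.23)² + (-2.06)² + (-0.33)² + (3.23)² + (1.47)² + (-3.56)² + (0.16)² = 67.7070.
Posterior: Inv-Gamma(3.1 + 12/2, 10.5 + 67.7070/2) = Inv-Gamma(9.10, 44.35350).
E[σ²|data] = β/(α−1) = 44.35350/8.10 = 5.4757.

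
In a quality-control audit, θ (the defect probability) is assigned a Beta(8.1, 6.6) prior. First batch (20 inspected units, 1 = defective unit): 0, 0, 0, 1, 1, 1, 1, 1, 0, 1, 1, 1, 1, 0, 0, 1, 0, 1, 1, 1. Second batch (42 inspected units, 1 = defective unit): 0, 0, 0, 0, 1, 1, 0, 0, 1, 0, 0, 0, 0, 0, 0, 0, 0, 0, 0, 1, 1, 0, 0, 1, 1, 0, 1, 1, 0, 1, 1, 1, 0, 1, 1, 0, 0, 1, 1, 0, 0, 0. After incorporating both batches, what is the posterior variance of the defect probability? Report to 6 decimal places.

0.003214

The Beta prior is conjugate to a Binomial/Bernoulli likelihood; the update adds successes to α and failures to β.
After batch 1: Beta(8.1+13, 6.6+7) = Beta(21.1, 13.6).
After batch 2: Beta(21.1+16, 13.6+26) = Beta(37.1, 39.6).
Var = αβ/((α+β)²(α+β+1)) = 37.1·39.6/(76.7²·77.7) = 0.003214.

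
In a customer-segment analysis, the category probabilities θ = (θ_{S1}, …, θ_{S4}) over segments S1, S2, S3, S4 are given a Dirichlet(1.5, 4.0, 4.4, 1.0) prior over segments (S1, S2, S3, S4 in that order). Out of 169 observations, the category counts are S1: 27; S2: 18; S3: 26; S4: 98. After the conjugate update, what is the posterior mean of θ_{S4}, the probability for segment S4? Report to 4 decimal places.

0.5503

The Dirichlet prior is conjugate to the Multinomial likelihood: each posterior αⱼ = prior αⱼ + observed count nⱼ.
Posterior concentration: (28.5, 22.0, 30.4, 99.0), total = 179.9.
E[θ_{S4}|data] = α_{S4}/Σα = 99.0/179.9 = 0.5503.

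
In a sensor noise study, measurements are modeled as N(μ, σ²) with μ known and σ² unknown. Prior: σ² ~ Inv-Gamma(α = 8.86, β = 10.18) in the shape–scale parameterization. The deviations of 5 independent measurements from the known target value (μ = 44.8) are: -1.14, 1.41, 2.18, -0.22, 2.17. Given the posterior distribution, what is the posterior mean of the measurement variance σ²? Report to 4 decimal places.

With known mean μ and an Inverse-Gamma(α, β) prior on σ², the Normal likelihood is conjugate: posterior is Inv-Gamma(α + n/2, β + Σ(xᵢ−μ)²/2).
Σ(xᵢ−μ)² = (-1.14)² + (1.41)² + (2.18)² + (-0.22)² + (2.17)² = 12.7974.
Posterior: Inv-Gamma(8.86 + 5/2, 10.18 + 12.7974/2) = Inv-Gamma(11.36, 16.57870).
E[σ²|data] = β/(α−1) = 16.57870/10.36 = 1.6003.

1.6003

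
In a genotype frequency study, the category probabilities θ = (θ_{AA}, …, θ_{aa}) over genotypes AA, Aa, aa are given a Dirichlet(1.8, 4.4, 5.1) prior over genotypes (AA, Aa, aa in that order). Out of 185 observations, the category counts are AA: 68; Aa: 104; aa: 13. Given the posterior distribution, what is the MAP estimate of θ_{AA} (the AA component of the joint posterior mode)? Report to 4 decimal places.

0.3559

The Dirichlet prior is conjugate to the Multinomial likelihood: each posterior αⱼ = prior αⱼ + observed count nⱼ.
Posterior concentration: (69.8, 108.4, 18.1), total = 196.3.
Joint mode component: (α_{AA}−1)/(Σα−K) = 68.8/193.3 = 0.3559.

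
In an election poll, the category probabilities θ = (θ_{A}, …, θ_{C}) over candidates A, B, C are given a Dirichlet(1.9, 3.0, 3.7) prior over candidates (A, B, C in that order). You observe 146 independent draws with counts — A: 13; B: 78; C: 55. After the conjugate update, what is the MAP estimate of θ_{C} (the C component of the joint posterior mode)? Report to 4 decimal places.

0.3806

The Dirichlet prior is conjugate to the Multinomial likelihood: each posterior αⱼ = prior αⱼ + observed count nⱼ.
Posterior concentration: (14.9, 81.0, 58.7), total = 154.6.
Joint mode component: (α_{C}−1)/(Σα−K) = 57.7/151.6 = 0.3806.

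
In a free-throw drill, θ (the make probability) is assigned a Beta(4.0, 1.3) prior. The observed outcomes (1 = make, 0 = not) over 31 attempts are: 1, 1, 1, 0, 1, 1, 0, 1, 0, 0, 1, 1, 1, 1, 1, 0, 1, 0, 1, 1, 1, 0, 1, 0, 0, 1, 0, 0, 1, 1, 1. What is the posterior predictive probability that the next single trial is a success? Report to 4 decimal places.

The Beta prior is conjugate to a Binomial/Bernoulli likelihood; the update adds successes to α and failures to β.
Posterior: Beta(α+k, β+n−k) = Beta(4.0+20, 1.3+11) = Beta(24.0, 12.3).
For a single future Bernoulli trial, P(success | data) = α/(α+β) = 0.6612.

0.6612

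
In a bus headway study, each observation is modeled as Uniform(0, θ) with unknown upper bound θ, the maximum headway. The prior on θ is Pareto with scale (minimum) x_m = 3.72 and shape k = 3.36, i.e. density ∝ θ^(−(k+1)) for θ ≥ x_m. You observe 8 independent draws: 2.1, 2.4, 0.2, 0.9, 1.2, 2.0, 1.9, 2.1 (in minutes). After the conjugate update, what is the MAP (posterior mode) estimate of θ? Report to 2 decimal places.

A Pareto(scale x_m, shape k) prior on the upper bound θ of Uniform(0, θ) is conjugate: posterior is Pareto(max(x_m, max xᵢ), k + n).
Sample maximum = 2.4; prior scale x_m = 3.72 → posterior scale = max = 3.72.
Posterior shape = 3.36 + 8 = 11.36.
The Pareto density is decreasing on [x_m, ∞), so the mode is x_m = 3.72.

3.72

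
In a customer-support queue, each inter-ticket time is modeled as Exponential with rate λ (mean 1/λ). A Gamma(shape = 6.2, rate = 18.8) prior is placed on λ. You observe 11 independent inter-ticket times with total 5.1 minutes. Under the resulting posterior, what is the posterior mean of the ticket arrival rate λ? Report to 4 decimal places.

With a Gamma(shape α, rate β) prior on the exponential rate λ, the posterior after n observations with total T = Σxᵢ is Gamma(α+n, β+T).
Posterior: Gamma(6.2+11, 18.8+5.1) = Gamma(17.2, 23.9).
Posterior mean of λ = α/β = 17.2/23.9 = 0.7197.

0.7197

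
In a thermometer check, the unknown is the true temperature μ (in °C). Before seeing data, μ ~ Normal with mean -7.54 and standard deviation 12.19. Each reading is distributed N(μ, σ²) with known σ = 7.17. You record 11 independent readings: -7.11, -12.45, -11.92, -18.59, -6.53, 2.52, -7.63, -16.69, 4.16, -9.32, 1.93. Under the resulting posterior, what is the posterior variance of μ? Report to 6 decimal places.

For Normal data with known variance σ², a Normal(μ₀, σ₀²) prior on μ is conjugate. Posterior precision = 1/σ₀² + n/σ²; posterior mean is the precision-weighted average of μ₀ and x̄.
σ₀² = 12.19² = 148.5961, σ² = 7.17² = 51.4089; σ² + n·σ₀² = 51.4089 + 11·148.5961 = 1685.966.
Posterior precision = 1/σ₀² + n/σ² = 1/148.5961 + 11/51.4089 = (σ² + n·σ₀²)/(σ₀²σ²) = 1685.966/(148.5961·51.4089); posterior variance σₙ² = σ₀²σ²/(σ² + n·σ₀²) = 148.5961·51.4089/1685.966 = 4.531030.

4.531030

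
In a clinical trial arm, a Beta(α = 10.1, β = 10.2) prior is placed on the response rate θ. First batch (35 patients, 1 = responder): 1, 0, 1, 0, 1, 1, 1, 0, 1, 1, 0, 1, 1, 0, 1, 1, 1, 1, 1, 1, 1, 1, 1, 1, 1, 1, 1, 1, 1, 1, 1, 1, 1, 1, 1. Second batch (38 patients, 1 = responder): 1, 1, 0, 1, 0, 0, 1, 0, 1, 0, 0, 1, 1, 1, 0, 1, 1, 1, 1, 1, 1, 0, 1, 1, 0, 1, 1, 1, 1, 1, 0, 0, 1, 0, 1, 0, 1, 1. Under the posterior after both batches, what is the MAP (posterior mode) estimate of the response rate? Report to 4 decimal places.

0.7021

The Beta prior is conjugate to a Binomial/Bernoulli likelihood; the update adds successes to α and failures to β.
After batch 1: Beta(10.1+30, 10.2+5) = Beta(40.1, 15.2).
After batch 2: Beta(40.1+25, 15.2+13) = Beta(65.1, 28.2).
Mode of Beta(a,b) for a,b>1 is (a−1)/(a+b−2) = 64.1/91.3 = 0.7021.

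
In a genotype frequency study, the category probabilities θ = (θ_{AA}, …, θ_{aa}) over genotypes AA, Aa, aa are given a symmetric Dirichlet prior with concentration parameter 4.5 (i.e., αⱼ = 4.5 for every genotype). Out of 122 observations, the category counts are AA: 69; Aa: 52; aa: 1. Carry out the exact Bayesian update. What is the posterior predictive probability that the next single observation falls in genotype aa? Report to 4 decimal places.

The Dirichlet prior is conjugate to the Multinomial likelihood: each posterior αⱼ = prior αⱼ + observed count nⱼ.
Posterior concentration: (73.5, 56.5, 5.5), total = 135.5.
P(next = aa | data) = α_{aa}/Σα = 0.0406.

0.0406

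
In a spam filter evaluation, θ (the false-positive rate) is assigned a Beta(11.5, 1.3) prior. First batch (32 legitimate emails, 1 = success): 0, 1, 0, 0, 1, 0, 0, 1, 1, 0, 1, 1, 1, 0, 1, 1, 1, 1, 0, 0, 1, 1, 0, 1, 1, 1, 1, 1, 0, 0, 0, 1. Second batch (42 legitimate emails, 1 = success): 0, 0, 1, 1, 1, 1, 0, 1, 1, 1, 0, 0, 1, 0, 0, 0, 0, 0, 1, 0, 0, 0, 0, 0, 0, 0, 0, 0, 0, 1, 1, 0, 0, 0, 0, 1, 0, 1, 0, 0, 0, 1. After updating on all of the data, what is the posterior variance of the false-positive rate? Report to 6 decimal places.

The Beta prior is conjugate to a Binomial/Bernoulli likelihood; the update adds successes to α and failures to β.
After batch 1: Beta(11.5+19, 1.3+13) = Beta(30.5, 14.3).
After batch 2: Beta(30.5+14, 14.3+28) = Beta(44.5, 42.3).
Var = αβ/((α+β)²(α+β+1)) = 44.5·42.3/(86.8²·87.8) = 0.002846.

0.002846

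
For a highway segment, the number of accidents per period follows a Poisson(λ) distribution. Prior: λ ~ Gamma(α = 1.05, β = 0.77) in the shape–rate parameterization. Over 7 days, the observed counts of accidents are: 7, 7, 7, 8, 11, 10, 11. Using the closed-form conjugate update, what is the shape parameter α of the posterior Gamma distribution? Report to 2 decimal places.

62.05

With a Gamma(shape α, rate β) prior, the Poisson likelihood is conjugate: the posterior is Gamma(α + ΣXᵢ, β + n).
Sum of counts S = 61 over n = 7 days.
Posterior: Gamma(α+S, β+n) = Gamma(1.05+61, 0.77+7) = Gamma(62.05, 7.77).
Posterior α = 62.05.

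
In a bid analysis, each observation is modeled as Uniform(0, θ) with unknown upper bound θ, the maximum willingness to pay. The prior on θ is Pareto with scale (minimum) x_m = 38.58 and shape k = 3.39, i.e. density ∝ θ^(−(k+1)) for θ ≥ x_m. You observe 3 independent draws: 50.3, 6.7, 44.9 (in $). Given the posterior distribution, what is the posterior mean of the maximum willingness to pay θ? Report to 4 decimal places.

59.6321

A Pareto(scale x_m, shape k) prior on the upper bound θ of Uniform(0, θ) is conjugate: posterior is Pareto(max(x_m, max xᵢ), k + n).
Sample maximum = 50.3; prior scale x_m = 38.58 → posterior scale = max = 50.30.
Posterior shape = 3.39 + 3 = 6.39.
E[θ|data] = k·x_m/(k−1) = 6.39·50.30/5.39 = 59.6321.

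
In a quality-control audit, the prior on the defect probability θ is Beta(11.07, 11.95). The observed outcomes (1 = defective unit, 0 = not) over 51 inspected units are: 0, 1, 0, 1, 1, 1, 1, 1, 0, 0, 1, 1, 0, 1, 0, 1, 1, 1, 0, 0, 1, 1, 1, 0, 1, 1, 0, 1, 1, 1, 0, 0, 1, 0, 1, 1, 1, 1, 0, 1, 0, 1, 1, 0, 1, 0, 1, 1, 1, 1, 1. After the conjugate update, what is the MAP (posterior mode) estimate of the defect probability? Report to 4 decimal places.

The Beta prior is conjugate to a Binomial/Bernoulli likelihood; the update adds successes to α and failures to β.
Posterior: Beta(α+k, β+n−k) = Beta(11.07+34, 11.95+17) = Beta(45.07, 28.95).
Mode of Beta(a,b) for a,b>1 is (a−1)/(a+b−2) = 44.07/72.02 = 0.6119.

0.6119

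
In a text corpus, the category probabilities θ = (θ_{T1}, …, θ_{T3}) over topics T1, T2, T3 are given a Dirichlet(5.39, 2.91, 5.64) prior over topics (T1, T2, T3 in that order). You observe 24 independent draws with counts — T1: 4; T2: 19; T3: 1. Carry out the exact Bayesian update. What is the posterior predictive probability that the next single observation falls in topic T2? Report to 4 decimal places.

0.5775

The Dirichlet prior is conjugate to the Multinomial likelihood: each posterior αⱼ = prior αⱼ + observed count nⱼ.
Posterior concentration: (9.39, 21.91, 6.64), total = 37.94.
P(next = T2 | data) = α_{T2}/Σα = 0.5775.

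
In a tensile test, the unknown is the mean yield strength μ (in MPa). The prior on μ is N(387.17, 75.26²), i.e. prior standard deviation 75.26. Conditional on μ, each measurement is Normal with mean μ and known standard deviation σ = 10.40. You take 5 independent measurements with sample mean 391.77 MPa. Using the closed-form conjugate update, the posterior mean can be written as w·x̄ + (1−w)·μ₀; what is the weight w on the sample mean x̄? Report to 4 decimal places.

For Normal data with known variance σ², a Normal(μ₀, σ₀²) prior on μ is conjugate. Posterior precision = 1/σ₀² + n/σ²; posterior mean is the precision-weighted average of μ₀ and x̄.
σ₀² = 75.26² = 5664.0676, σ² = 10.40² = 108.16. Prior precision 1/σ₀² = 1/5664.0676; data precision n/σ² = 5/108.16.
w = (n/σ²)/(1/σ₀² + n/σ²) = n·σ₀²/(σ² + n·σ₀²) = 5·5664.0676/(108.16 + 5·5664.0676) = 28320.338/28428.498 = 0.9962.

0.9962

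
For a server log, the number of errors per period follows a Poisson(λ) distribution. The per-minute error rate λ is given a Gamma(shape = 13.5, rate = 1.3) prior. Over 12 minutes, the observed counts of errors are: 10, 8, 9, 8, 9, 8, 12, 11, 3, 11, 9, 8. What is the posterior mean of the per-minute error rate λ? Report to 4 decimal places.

With a Gamma(shape α, rate β) prior, the Poisson likelihood is conjugate: the posterior is Gamma(α + ΣXᵢ, β + n).
Sum of counts S = 106 over n = 12 minutes.
Posterior: Gamma(α+S, β+n) = Gamma(13.5+106, 1.3+12) = Gamma(119.5, 13.3).
Posterior mean = α/β = 119.5/13.3 = 8.9850.

8.9850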